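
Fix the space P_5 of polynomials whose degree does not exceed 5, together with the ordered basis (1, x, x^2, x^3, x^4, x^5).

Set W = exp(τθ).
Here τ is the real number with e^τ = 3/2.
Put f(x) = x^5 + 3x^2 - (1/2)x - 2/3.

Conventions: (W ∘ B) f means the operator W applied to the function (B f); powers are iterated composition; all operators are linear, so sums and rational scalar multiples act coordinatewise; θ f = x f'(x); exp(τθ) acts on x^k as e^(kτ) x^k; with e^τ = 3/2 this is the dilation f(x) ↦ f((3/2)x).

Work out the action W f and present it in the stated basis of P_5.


exp(τθ) x^k = e^(kτ) x^k; with e^τ = 3/2 this sends x^k to (3/2)^k x^k
x ↦ 3/2 x
x^2 ↦ 9/4 x^2
x^5 ↦ 243/32 x^5
applying this coordinatewise to f: exp(τθ) f = (243/32)x^5 + (27/4)x^2 - (3/4)x - 2/3

g(x) = (243/32)x^5 + (27/4)x^2 - (3/4)x - 2/3


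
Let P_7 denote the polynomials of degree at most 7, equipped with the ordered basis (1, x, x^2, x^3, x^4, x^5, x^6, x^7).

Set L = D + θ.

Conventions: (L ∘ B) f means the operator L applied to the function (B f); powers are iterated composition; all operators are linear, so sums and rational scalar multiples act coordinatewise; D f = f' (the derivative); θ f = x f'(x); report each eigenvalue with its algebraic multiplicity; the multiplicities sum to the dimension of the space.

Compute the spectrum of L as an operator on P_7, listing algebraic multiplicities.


image of 1: 0
image of x: x + 1
image of x^2: 2x^2 + 2x
image of x^3: 3x^3 + 3x^2
image of x^4: 4x^4 + 4x^3
image of x^5: 5x^5 + 5x^4
image of x^6: 6x^6 + 6x^5
image of x^7: 7x^7 + 7x^6
the matrix is upper triangular; its diagonal is (0, 1, 2, 3, 4, 5, 6, 7)
for a triangular matrix the eigenvalues are the diagonal entries, with algebraic multiplicity their repetition count

λ = 0 (multiplicity 1), λ = 1 (multiplicity 1), λ = 2 (multiplicity 1), λ = 3 (multiplicity 1), λ = 4 (multiplicity 1), λ = 5 (multiplicity 1), λ = 6 (multiplicity 1), λ = 7 (multiplicity 1)


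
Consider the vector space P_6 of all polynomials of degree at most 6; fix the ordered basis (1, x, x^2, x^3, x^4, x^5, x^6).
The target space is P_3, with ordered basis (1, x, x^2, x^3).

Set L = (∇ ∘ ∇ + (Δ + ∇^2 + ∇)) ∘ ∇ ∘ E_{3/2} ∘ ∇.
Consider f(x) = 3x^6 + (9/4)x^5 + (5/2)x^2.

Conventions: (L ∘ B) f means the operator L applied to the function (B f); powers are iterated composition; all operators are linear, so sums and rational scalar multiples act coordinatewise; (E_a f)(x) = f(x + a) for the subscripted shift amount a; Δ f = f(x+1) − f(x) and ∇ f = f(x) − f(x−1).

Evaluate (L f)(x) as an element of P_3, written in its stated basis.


∇ f = 18x^5 - (135/4)x^4 + (75/2)x^3 - (45/2)x^2 + (47/4)x - 13/4
E_{3/2} ∇ f = 18x^5 + (405/4)x^4 + 240x^3 + (2385/8)x^2 + (1579/8)x + 3593/64
∇ E_{3/2} ∇ f = 90x^4 + 225x^3 + (585/2)x^2 + (765/4)x + 56
∇ (∇ ∘ E_{3/2} ∘ ∇) f = 360x^3 + 135x^2 + 270x + 135/4
∇ ∇ (∇ ∘ E_{3/2} ∘ ∇) f = 1080x^2 - 810x + 495
Δ (∇ ∘ E_{3/2} ∘ ∇) f = 360x^3 + 1215x^2 + 1620x + 3195/4
∇ (∇ ∘ E_{3/2} ∘ ∇) f = 360x^3 + 135x^2 + 270x + 135/4
∇ ∇ (∇ ∘ E_{3/2} ∘ ∇) f = 1080x^2 - 810x + 495
∇ (∇ ∘ E_{3/2} ∘ ∇) f = 360x^3 + 135x^2 + 270x + 135/4
(Δ + ∇^2 + ∇) (∇ ∘ E_{3/2} ∘ ∇) f = 720x^3 + 2430x^2 + 1080x + 2655/2
(∇ ∘ ∇ + (Δ + ∇^2 + ∇)) (∇ ∘ E_{3/2} ∘ ∇) f = 720x^3 + 3510x^2 + 270x + 3645/2

the image equals g(x) = 720x^3 + 3510x^2 + 270x + 3645/2


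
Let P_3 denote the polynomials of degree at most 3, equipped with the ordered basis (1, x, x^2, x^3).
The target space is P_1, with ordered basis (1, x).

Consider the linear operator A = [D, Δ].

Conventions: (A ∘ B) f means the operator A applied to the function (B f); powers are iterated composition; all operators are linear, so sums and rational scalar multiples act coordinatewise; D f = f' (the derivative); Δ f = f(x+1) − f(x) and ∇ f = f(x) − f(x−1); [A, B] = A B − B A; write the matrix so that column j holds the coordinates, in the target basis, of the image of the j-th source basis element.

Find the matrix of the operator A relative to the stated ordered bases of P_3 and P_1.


the matrix is [[0, 0, 0, 0]; [0, 0, 0, 0]] (rows listed top to bottom)

image of 1: 0
image of x: 0
image of x^2: 0
image of x^3: 0
each image's coordinates form column j of the matrix


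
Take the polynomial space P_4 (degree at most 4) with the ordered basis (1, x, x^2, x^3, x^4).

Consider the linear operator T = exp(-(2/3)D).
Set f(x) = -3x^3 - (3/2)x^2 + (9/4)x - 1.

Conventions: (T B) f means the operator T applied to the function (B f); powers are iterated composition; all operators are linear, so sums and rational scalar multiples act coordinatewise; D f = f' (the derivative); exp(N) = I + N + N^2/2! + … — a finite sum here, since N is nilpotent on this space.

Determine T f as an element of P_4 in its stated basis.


g(x) = -3x^3 + (9/2)x^2 + (1/4)x - 41/18

order-1 term: 6x^2 + 2x - 3/2
order-2 term: -4x - 2/3
order-3 term: 8/9
the series for exp(-(2/3)D) f terminates at order 3
exp(-(2/3)D) f = -3x^3 + (9/2)x^2 + (1/4)x - 41/18


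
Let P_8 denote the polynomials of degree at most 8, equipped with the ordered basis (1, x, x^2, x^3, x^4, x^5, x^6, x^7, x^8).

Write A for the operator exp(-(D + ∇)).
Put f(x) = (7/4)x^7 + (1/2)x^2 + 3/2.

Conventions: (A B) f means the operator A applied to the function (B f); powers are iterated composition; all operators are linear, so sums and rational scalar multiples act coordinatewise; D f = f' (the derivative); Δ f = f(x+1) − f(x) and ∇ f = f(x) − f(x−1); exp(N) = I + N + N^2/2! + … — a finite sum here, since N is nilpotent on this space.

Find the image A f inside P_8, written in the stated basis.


the image equals g(x) = (7/4)x^7 - (49/2)x^6 + (735/4)x^5 - (3675/4)x^4 + 3185x^3 - (29839/4)x^2 + (42965/4)x - 7241

order-1 term: -(49/2)x^6 + (147/4)x^5 - (245/4)x^4 + (245/4)x^3 - (147/4)x^2 + (41/4)x - 5/4
order-2 term: 147x^5 - (735/2)x^4 + (2695/4)x^3 - 735x^2 + (1813/4)x - 241/2
order-3 term: -490x^4 + 1470x^3 - (5145/2)x^2 + (9555/4)x - 3773/4
order-4 term: 980x^3 - 2940x^2 + 4165x - 4655/2
order-5 term: -1176x^2 + 2940x - 2450
order-6 term: 784x - 1176
order-7 term: -224
the series for exp(-(D + ∇)) f terminates at order 7
exp(-(D + ∇)) f = (7/4)x^7 - (49/2)x^6 + (735/4)x^5 - (3675/4)x^4 + 3185x^3 - (29839/4)x^2 + (42965/4)x - 7241


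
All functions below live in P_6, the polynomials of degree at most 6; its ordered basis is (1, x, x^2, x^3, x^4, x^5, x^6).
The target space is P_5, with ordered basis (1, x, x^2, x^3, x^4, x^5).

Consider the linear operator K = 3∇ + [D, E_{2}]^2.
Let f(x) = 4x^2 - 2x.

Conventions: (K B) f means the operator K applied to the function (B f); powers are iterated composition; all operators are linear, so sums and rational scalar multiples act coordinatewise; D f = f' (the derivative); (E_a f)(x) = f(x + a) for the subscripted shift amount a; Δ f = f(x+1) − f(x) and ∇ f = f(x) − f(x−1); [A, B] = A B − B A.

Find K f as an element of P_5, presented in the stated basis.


the result is g(x) = 24x - 18

∇ f = 8x - 6
(3∇) f = 24x - 18
E_{2} f = 4x^2 + 14x + 12
D E_{2} f = 8x + 14
D f = 8x - 2
E_{2} D f = 8x + 14
[D, E_{2}] f = 0
E_{2} [D, E_{2}] f = 0
D E_{2} [D, E_{2}] f = 0
D [D, E_{2}] f = 0
E_{2} D [D, E_{2}] f = 0
[D, E_{2}] [D, E_{2}] f = 0
(3∇ + [D, E_{2}]^2) f = 24x - 18


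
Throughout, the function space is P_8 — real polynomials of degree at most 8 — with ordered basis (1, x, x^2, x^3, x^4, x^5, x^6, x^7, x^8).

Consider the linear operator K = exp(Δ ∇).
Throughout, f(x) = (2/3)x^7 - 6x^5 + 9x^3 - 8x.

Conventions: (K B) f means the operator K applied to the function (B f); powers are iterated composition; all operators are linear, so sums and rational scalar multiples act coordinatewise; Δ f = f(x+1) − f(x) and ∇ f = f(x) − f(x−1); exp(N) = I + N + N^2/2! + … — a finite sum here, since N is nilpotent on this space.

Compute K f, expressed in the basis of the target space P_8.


the image equals g(x) = (2/3)x^7 + 22x^5 + (647/3)x^3 + (1426/3)x

order-1 term: 28x^5 - (220/3)x^3 + (10/3)x
order-2 term: 280x^3 - 80x
order-3 term: 560x
the series for exp(Δ ∇) f terminates at order 3
exp(Δ ∇) f = (2/3)x^7 + 22x^5 + (647/3)x^3 + (1426/3)x


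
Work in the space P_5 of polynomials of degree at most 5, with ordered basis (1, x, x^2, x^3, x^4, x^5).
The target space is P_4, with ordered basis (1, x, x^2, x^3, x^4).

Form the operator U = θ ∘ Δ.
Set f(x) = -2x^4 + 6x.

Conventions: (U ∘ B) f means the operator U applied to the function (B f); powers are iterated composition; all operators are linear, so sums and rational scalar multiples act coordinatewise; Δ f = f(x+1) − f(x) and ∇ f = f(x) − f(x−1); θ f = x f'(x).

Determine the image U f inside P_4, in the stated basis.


Δ f = -8x^3 - 12x^2 - 8x + 4
θ Δ f = -24x^3 - 24x^2 - 8x

the result is g(x) = -24x^3 - 24x^2 - 8x


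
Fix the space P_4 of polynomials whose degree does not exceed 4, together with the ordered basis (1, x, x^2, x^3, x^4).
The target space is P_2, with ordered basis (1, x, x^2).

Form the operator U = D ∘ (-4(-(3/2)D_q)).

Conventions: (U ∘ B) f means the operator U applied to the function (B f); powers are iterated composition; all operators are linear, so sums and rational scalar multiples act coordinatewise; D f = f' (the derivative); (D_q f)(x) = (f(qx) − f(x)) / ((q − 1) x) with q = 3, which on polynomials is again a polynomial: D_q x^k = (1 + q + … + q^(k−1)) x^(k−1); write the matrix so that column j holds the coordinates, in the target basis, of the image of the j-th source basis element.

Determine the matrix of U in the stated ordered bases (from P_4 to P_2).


the matrix is [[0, 0, 24, 0, 0]; [0, 0, 0, 156, 0]; [0, 0, 0, 0, 720]] (rows listed top to bottom)

image of 1: 0
image of x: 0
image of x^2: 24
image of x^3: 156x
image of x^4: 720x^2
each image's coordinates form column j of the matrix


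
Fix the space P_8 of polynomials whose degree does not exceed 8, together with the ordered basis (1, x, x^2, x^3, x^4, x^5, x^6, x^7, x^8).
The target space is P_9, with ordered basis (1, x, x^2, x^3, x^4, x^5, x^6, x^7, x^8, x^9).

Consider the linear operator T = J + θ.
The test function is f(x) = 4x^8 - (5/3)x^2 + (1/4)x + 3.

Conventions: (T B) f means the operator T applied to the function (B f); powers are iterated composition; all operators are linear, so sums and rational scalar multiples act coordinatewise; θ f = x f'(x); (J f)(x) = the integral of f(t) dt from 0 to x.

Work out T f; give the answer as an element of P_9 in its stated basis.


J f = (4/9)x^9 - (5/9)x^3 + (1/8)x^2 + 3x
θ f = 32x^8 - (10/3)x^2 + (1/4)x
(J + θ) f = (4/9)x^9 + 32x^8 - (5/9)x^3 - (77/24)x^2 + (13/4)x

g(x) = (4/9)x^9 + 32x^8 - (5/9)x^3 - (77/24)x^2 + (13/4)x


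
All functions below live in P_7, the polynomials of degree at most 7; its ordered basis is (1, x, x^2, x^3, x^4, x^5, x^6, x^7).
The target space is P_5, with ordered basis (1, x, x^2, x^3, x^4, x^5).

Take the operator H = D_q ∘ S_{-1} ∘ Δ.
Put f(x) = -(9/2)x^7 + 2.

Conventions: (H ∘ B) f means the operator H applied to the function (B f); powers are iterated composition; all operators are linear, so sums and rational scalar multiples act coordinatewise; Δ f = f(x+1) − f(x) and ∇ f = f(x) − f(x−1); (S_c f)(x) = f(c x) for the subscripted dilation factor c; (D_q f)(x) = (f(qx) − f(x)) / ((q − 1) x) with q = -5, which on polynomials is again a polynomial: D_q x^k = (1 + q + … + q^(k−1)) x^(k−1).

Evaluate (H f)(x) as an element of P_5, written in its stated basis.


Δ f = -(63/2)x^6 - (189/2)x^5 - (315/2)x^4 - (315/2)x^3 - (189/2)x^2 - (63/2)x - 9/2
S_{-1} Δ f = -(63/2)x^6 + (189/2)x^5 - (315/2)x^4 + (315/2)x^3 - (189/2)x^2 + (63/2)x - 9/2
D_q S_{-1} Δ f = 82026x^5 + (98469/2)x^4 + 16380x^3 + (6615/2)x^2 + 378x + 63/2

the result is g(x) = 82026x^5 + (98469/2)x^4 + 16380x^3 + (6615/2)x^2 + 378x + 63/2


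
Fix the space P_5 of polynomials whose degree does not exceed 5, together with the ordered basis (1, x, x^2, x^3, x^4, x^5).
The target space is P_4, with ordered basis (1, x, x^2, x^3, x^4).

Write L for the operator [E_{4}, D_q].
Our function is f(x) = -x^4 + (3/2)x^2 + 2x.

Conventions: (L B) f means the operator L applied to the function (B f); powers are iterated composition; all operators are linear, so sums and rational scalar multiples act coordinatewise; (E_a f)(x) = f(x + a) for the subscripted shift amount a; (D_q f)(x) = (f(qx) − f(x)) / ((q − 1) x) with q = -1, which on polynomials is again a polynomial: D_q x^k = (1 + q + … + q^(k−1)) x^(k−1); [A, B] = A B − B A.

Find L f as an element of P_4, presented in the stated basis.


D_q f = 2
E_{4} D_q f = 2
E_{4} f = -x^4 - 16x^3 - (189/2)x^2 - 242x - 224
D_q E_{4} f = -16x^2 - 242
[E_{4}, D_q] f = 16x^2 + 244

the image equals g(x) = 16x^2 + 244


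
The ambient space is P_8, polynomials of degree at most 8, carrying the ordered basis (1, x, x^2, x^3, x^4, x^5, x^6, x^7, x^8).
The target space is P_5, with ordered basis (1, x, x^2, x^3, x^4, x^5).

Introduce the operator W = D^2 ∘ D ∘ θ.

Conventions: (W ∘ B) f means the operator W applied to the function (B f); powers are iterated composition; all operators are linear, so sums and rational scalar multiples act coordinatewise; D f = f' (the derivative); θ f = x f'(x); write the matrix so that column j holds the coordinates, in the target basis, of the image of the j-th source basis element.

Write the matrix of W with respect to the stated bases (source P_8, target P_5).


image of 1: 0
image of x: 0
image of x^2: 0
image of x^3: 18
image of x^4: 96x
image of x^5: 300x^2
image of x^6: 720x^3
image of x^7: 1470x^4
image of x^8: 2688x^5
each image's coordinates form column j of the matrix

the matrix is [[0, 0, 0, 18, 0, 0, 0, 0, 0]; [0, 0, 0, 0, 96, 0, 0, 0, 0]; [0, 0, 0, 0, 0, 300, 0, 0, 0]; [0, 0, 0, 0, 0, 0, 720, 0, 0]; [0, 0, 0, 0, 0, 0, 0, 1470, 0]; [0, 0, 0, 0, 0, 0, 0, 0, 2688]] (rows listed top to bottom)


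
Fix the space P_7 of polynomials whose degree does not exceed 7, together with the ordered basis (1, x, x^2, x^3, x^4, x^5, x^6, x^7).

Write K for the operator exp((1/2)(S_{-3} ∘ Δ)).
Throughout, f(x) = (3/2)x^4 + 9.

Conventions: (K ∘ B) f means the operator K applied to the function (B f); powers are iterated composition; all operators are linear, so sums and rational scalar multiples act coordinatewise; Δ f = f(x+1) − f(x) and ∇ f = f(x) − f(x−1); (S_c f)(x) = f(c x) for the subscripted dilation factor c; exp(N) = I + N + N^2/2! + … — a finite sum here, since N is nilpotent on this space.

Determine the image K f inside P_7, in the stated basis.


order-1 term: -81x^3 + (81/2)x^2 - 9x + 3/4
order-2 term: -(2187/4)x^2 + (243/2)x - 99/8
order-3 term: (2187/4)x - 567/8
order-4 term: 2187/32
the series for exp((1/2)(S_{-3} ∘ Δ)) f terminates at order 4
exp((1/2)(S_{-3} ∘ Δ)) f = (3/2)x^4 - 81x^3 - (2025/4)x^2 + (2637/4)x - 165/32

the result is g(x) = (3/2)x^4 - 81x^3 - (2025/4)x^2 + (2637/4)x - 165/32


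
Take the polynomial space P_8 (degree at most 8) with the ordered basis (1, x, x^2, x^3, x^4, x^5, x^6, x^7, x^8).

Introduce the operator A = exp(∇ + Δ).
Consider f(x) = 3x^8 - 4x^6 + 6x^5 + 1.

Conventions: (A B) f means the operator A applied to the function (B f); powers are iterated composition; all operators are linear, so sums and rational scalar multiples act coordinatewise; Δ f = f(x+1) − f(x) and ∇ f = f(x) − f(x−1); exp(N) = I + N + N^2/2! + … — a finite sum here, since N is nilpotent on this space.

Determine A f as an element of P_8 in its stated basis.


the image equals g(x) = 3x^8 + 48x^7 + 332x^6 + 1638x^5 + 6540x^4 + 18592x^3 + 36312x^2 + 45696x + 27309

order-1 term: 48x^7 + 288x^5 + 60x^4 + 176x^3 + 120x^2 + 12
order-2 term: 336x^6 + 3120x^4 + 240x^3 + 4416x^2 + 480x + 512
order-3 term: 1344x^5 + 12800x^3 + 480x^2 + 15552x + 480
order-4 term: 3360x^4 + 25920x^2 + 480x + 14848
order-5 term: 5376x^3 + 26112x + 192
order-6 term: 5376x^2 + 10496
order-7 term: 3072x
order-8 term: 768
the series for exp(∇ + Δ) f terminates at order 8
exp(∇ + Δ) f = 3x^8 + 48x^7 + 332x^6 + 1638x^5 + 6540x^4 + 18592x^3 + 36312x^2 + 45696x + 27309


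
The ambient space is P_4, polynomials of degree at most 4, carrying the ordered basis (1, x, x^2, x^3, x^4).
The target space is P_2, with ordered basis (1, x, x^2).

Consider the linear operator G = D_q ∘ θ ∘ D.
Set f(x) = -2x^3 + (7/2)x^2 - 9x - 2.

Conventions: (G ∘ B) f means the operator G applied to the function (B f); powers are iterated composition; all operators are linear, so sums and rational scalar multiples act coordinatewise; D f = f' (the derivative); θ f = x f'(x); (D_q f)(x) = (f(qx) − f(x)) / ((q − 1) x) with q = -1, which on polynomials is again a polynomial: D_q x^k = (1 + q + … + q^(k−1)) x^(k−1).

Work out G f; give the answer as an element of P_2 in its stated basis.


D f = -6x^2 + 7x - 9
θ D f = -12x^2 + 7x
D_q θ D f = 7

g(x) = 7


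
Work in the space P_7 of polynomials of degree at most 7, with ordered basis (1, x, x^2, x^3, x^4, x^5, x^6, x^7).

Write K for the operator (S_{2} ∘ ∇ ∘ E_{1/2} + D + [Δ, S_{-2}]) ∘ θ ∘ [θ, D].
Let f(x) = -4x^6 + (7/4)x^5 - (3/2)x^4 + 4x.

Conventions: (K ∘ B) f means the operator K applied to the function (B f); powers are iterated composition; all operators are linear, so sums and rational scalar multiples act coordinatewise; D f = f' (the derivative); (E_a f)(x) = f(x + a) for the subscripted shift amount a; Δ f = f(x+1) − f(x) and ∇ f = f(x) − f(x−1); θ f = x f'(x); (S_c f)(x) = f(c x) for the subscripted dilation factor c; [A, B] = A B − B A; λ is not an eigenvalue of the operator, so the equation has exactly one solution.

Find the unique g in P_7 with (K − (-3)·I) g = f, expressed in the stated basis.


write g with unknown coordinates in the stated basis and equate coefficients in (K − (-3)·I) g = f
solving from the highest basis element down gives g = -(4/3)x^6 + (7/12)x^5 + (12397/6)x^4 + (11140/3)x^3 - (505834/3)x^2 - (115154/9)x + 565823/9
check: K g = -6200x^4 - 11140x^3 + 505834x^2 + (115166/3)x - 565823/3
so K g − (-3)·g = -4x^6 + (7/4)x^5 - (3/2)x^4 + 4x = f ✓

the result is g(x) = -(4/3)x^6 + (7/12)x^5 + (12397/6)x^4 + (11140/3)x^3 - (505834/3)x^2 - (115154/9)x + 565823/9


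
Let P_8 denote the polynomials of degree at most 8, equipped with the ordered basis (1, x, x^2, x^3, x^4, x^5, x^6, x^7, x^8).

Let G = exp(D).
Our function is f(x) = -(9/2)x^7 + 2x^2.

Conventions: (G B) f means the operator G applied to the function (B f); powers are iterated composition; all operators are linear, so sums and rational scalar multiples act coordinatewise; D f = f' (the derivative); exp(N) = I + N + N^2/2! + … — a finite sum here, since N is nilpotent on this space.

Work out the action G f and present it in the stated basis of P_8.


order-1 term: -(63/2)x^6 + 4x
order-2 term: -(189/2)x^5 + 2
order-3 term: -(315/2)x^4
order-4 term: -(315/2)x^3
order-5 term: -(189/2)x^2
order-6 term: -(63/2)x
order-7 term: -9/2
the series for exp(D) f terminates at order 7
exp(D) f = -(9/2)x^7 - (63/2)x^6 - (189/2)x^5 - (315/2)x^4 - (315/2)x^3 - (185/2)x^2 - (55/2)x - 5/2

the result is g(x) = -(9/2)x^7 - (63/2)x^6 - (189/2)x^5 - (315/2)x^4 - (315/2)x^3 - (185/2)x^2 - (55/2)x - 5/2


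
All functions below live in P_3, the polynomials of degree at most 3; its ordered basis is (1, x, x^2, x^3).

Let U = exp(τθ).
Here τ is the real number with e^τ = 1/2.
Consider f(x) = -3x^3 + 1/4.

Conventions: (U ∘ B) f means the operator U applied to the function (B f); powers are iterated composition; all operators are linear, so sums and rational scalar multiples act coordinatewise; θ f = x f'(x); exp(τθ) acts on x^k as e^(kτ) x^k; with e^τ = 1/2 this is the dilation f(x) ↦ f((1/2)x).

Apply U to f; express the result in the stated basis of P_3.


the image equals g(x) = -(3/8)x^3 + 1/4

exp(τθ) x^k = e^(kτ) x^k; with e^τ = 1/2 this sends x^k to (1/2)^k x^k
x^3 ↦ 1/8 x^3
applying this coordinatewise to f: exp(τθ) f = -(3/8)x^3 + 1/4


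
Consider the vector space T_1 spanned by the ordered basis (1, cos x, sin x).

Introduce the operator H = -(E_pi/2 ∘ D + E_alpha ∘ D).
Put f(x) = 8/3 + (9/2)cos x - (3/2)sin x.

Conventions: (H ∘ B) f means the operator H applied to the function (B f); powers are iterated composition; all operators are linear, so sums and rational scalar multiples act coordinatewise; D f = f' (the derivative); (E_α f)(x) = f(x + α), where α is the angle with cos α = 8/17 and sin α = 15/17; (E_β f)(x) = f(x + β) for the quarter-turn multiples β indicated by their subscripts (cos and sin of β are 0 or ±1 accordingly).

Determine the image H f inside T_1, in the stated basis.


the image equals g(x) = (156/17)cos x - (12/17)sin x

D f = -(3/2)cos x - (9/2)sin x
E_pi/2 D f = -(9/2)cos x + (3/2)sin x
D f = -(3/2)cos x - (9/2)sin x
E_alpha D f = -(159/34)cos x - (27/34)sin x
(E_pi/2 ∘ D + E_alpha ∘ D) f = -(156/17)cos x + (12/17)sin x
(-(E_pi/2 ∘ D + E_alpha ∘ D)) f = (156/17)cos x - (12/17)sin x


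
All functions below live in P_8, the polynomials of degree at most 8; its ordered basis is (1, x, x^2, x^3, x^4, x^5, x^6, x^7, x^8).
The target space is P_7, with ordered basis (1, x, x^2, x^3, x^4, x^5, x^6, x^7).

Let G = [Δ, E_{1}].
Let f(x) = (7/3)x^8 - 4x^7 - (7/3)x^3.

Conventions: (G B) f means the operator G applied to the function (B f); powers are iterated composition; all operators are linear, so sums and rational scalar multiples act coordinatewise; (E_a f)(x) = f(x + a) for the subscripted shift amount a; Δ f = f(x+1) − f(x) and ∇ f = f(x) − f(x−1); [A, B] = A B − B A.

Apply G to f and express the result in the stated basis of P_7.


the image equals g(x) = 0

E_{1} f = (7/3)x^8 + (44/3)x^7 + (112/3)x^6 + (140/3)x^5 + (70/3)x^4 - (35/3)x^3 - (77/3)x^2 - (49/3)x - 4
Δ E_{1} f = (56/3)x^7 + 168x^6 + (1988/3)x^5 + 1470x^4 + (5852/3)x^3 + 1505x^2 + (1757/3)x + 212/3
Δ f = (56/3)x^7 + (112/3)x^6 + (140/3)x^5 + (70/3)x^4 - (28/3)x^3 - (77/3)x^2 - (49/3)x - 4
E_{1} Δ f = (56/3)x^7 + 168x^6 + (1988/3)x^5 + 1470x^4 + (5852/3)x^3 + 1505x^2 + (1757/3)x + 212/3
[Δ, E_{1}] f = 0


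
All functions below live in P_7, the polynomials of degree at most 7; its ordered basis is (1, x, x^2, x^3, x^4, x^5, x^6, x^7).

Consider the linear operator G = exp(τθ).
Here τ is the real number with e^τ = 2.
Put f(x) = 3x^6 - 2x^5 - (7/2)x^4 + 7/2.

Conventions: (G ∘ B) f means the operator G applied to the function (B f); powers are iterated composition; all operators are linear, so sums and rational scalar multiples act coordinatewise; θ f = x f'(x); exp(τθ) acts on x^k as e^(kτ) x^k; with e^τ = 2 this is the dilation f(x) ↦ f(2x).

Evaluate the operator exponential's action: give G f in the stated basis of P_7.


exp(τθ) x^k = e^(kτ) x^k; with e^τ = 2 this sends x^k to 2^k x^k
x^4 ↦ 16 x^4
x^5 ↦ 32 x^5
x^6 ↦ 64 x^6
applying this coordinatewise to f: exp(τθ) f = 192x^6 - 64x^5 - 56x^4 + 7/2

the image equals g(x) = 192x^6 - 64x^5 - 56x^4 + 7/2


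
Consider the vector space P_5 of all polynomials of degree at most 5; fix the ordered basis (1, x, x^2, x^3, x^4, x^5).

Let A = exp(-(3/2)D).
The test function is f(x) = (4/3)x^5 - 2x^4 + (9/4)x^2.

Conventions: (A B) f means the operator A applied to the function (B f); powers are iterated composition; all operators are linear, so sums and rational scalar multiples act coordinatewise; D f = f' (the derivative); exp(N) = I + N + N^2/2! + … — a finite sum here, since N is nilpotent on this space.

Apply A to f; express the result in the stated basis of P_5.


order-1 term: -10x^4 + 12x^3 - (27/4)x
order-2 term: 30x^3 - 27x^2 + 81/16
order-3 term: -45x^2 + 27x
order-4 term: (135/4)x - 81/8
order-5 term: -81/8
the series for exp(-(3/2)D) f terminates at order 5
exp(-(3/2)D) f = (4/3)x^5 - 12x^4 + 42x^3 - (279/4)x^2 + 54x - 243/16

g(x) = (4/3)x^5 - 12x^4 + 42x^3 - (279/4)x^2 + 54x - 243/16


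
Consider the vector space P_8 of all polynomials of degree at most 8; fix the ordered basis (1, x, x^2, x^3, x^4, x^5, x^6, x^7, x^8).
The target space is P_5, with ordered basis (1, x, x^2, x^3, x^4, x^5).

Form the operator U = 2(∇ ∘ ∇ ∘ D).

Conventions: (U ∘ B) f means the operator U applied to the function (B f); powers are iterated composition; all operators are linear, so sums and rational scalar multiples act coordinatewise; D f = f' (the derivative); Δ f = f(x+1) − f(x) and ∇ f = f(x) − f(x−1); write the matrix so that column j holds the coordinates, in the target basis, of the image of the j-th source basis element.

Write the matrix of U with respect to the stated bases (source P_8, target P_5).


image of 1: 0
image of x: 0
image of x^2: 0
image of x^3: 12
image of x^4: 48x - 48
image of x^5: 120x^2 - 240x + 140
image of x^6: 240x^3 - 720x^2 + 840x - 360
image of x^7: 420x^4 - 1680x^3 + 2940x^2 - 2520x + 868
image of x^8: 672x^5 - 3360x^4 + 7840x^3 - 10080x^2 + 6944x - 2016
each image's coordinates form column j of the matrix

the matrix is [[0, 0, 0, 12, -48, 140, -360, 868, -2016]; [0, 0, 0, 0, 48, -240, 840, -2520, 6944]; [0, 0, 0, 0, 0, 120, -720, 2940, -10080]; [0, 0, 0, 0, 0, 0, 240, -1680, 7840]; [0, 0, 0, 0, 0, 0, 0, 420, -3360]; [0, 0, 0, 0, 0, 0, 0, 0, 672]] (rows listed top to bottom)


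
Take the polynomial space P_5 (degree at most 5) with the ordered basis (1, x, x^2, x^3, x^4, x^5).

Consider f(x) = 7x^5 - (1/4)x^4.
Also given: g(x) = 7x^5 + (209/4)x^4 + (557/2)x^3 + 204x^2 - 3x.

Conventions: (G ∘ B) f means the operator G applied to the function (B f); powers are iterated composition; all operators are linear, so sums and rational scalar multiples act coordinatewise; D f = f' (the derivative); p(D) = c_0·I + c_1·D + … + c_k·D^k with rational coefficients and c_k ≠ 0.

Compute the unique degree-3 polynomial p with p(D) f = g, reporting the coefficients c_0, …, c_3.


p(D) = I + (3/2)·D + 2·D^2 + (1/2)·D^3, i.e. c_0 = 1, c_1 = 3/2, c_2 = 2, c_3 = 1/2

D^0 f = 7x^5 - (1/4)x^4
D^1 f = 35x^4 - x^3
D^2 f = 140x^3 - 3x^2
D^3 f = 420x^2 - 6x
matching coefficients of g against c_0 f + c_1 Df + … from the top degree down determines the c_i
solution: c_0 = 1, c_1 = 3/2, c_2 = 2, c_3 = 1/2


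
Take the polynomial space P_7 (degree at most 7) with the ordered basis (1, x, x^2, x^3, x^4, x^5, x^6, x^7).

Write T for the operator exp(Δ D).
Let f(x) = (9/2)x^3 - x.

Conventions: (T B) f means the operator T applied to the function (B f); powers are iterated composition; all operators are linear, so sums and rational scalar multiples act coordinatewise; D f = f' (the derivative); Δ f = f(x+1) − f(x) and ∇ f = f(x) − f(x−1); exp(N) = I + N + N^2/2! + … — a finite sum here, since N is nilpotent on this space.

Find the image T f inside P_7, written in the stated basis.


g(x) = (9/2)x^3 + 26x + 27/2

order-1 term: 27x + 27/2
the series for exp(Δ D) f terminates at order 1
exp(Δ D) f = (9/2)x^3 + 26x + 27/2


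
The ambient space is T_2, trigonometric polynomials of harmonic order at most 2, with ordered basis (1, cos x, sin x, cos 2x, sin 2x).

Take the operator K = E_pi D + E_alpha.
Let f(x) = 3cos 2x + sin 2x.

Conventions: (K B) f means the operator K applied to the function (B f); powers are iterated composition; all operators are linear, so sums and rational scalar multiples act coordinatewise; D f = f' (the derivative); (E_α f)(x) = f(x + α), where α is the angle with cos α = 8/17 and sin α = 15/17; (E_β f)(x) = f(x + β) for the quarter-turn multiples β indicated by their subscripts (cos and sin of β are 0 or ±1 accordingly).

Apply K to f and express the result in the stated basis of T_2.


the image equals g(x) = (335/289)cos 2x - (2615/289)sin 2x

D f = 2cos 2x - 6sin 2x
E_pi D f = 2cos 2x - 6sin 2x
E_alpha f = -(243/289)cos 2x - (881/289)sin 2x
(E_pi D + E_alpha) f = (335/289)cos 2x - (2615/289)sin 2x


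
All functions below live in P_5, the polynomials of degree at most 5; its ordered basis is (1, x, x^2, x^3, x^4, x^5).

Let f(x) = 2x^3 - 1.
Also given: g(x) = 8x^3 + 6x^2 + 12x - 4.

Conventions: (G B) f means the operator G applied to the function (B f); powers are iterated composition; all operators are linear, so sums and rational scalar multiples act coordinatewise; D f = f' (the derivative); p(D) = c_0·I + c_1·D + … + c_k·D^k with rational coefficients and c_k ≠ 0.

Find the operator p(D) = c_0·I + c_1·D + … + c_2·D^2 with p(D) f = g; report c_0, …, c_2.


c_0 = 4, c_1 = 1, c_2 = 1

D^0 f = 2x^3 - 1
D^1 f = 6x^2
D^2 f = 12x
matching coefficients of g against c_0 f + c_1 Df + … from the top degree down determines the c_i
solution: c_0 = 4, c_1 = 1, c_2 = 1


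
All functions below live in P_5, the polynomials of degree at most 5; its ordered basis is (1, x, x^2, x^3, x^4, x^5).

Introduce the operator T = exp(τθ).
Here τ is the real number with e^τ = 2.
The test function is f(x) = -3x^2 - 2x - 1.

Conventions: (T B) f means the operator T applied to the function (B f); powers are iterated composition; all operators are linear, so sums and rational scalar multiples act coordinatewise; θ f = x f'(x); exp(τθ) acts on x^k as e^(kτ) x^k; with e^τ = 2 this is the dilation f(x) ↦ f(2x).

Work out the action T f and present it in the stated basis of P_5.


exp(τθ) x^k = e^(kτ) x^k; with e^τ = 2 this sends x^k to 2^k x^k
x ↦ 2 x
x^2 ↦ 4 x^2
applying this coordinatewise to f: exp(τθ) f = -12x^2 - 4x - 1

the image equals g(x) = -12x^2 - 4x - 1


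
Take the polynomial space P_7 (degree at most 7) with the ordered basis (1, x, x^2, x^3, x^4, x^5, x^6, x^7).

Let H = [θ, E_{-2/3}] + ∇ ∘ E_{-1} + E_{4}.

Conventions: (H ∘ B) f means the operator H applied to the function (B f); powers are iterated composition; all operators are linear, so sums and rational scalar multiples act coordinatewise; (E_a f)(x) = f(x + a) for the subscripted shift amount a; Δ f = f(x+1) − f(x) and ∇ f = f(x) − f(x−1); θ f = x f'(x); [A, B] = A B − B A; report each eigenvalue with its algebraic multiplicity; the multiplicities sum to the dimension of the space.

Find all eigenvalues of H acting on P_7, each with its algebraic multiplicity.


image of 1: 1
image of x: x + 17/3
image of x^2: x^2 + (34/3)x + 109/9
image of x^3: x^3 + 17x^2 + (109/3)x + 647/9
image of x^4: x^4 + (68/3)x^3 + (218/3)x^2 + (2588/9)x + 19457/81
image of x^5: x^5 + (85/3)x^4 + (1090/9)x^3 + (6470/9)x^2 + (97285/81)x + 256525/243
image of x^6: x^6 + 34x^5 + (545/3)x^4 + (12940/9)x^3 + (97285/27)x^2 + (513050/81)x + 979891/243
image of x^7: x^7 + (119/3)x^6 + (763/3)x^5 + (22645/9)x^4 + (680995/81)x^3 + (1795675/81)x^2 + (6859237/243)x + 36110453/2187
the matrix is upper triangular; its diagonal is (1, 1, 1, 1, 1, 1, 1, 1)
for a triangular matrix the eigenvalues are the diagonal entries, with algebraic multiplicity their repetition count

λ = 1 (multiplicity 8)


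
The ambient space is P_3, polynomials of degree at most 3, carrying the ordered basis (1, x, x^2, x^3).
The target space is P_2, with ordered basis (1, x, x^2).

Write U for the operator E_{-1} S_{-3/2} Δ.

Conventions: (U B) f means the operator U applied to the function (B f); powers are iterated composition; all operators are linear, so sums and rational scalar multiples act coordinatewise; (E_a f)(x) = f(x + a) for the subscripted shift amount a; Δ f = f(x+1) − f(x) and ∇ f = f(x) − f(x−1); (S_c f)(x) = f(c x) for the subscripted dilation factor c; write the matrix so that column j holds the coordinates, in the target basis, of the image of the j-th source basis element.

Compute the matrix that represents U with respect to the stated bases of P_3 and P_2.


image of 1: 0
image of x: 1
image of x^2: -3x + 4
image of x^3: (27/4)x^2 - 18x + 49/4
each image's coordinates form column j of the matrix

the matrix is [[0, 1, 4, 49/4]; [0, 0, -3, -18]; [0, 0, 0, 27/4]] (rows listed top to bottom)


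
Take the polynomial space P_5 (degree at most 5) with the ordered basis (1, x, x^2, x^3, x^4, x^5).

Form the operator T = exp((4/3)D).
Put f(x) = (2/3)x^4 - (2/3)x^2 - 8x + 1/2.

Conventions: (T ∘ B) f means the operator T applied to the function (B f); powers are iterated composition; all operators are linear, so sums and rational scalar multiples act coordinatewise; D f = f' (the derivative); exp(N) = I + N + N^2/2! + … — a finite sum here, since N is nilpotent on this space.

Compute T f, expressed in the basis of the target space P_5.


order-1 term: (32/9)x^3 - (16/9)x - 32/3
order-2 term: (64/9)x^2 - 32/27
order-3 term: (512/81)x
order-4 term: 512/243
the series for exp((4/3)D) f terminates at order 4
exp((4/3)D) f = (2/3)x^4 + (32/9)x^3 + (58/9)x^2 - (280/81)x - 4493/486

g(x) = (2/3)x^4 + (32/9)x^3 + (58/9)x^2 - (280/81)x - 4493/486


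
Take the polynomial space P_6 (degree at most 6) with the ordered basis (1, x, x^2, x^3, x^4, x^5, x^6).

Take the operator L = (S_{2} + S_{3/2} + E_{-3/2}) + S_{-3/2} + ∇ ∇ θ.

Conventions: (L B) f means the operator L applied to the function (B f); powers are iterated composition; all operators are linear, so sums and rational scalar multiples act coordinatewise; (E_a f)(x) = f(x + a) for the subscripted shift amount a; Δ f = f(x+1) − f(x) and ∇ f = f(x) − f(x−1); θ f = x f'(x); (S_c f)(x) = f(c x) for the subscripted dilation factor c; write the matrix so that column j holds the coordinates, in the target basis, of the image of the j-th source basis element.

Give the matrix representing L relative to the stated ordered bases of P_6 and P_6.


the matrix is [[4, -3/2, 25/4, -171/8, 977/16, -5043/32, 24537/64]; [0, 3, -3, 99/4, -219/2, 6005/16, -18009/16]; [0, 0, 19/2, -9/2, 123/2, -1335/4, 21375/16]; [0, 0, 0, 9, -6, 245/2, -1575/2]; [0, 0, 0, 0, 217/8, -15/2, 855/4]; [0, 0, 0, 0, 0, 33, -9]; [0, 0, 0, 0, 0, 0, 2809/32]] (rows listed top to bottom)

image of 1: 4
image of x: 3x - 3/2
image of x^2: (19/2)x^2 - 3x + 25/4
image of x^3: 9x^3 - (9/2)x^2 + (99/4)x - 171/8
image of x^4: (217/8)x^4 - 6x^3 + (123/2)x^2 - (219/2)x + 977/16
image of x^5: 33x^5 - (15/2)x^4 + (245/2)x^3 - (1335/4)x^2 + (6005/16)x - 5043/32
image of x^6: (2809/32)x^6 - 9x^5 + (855/4)x^4 - (1575/2)x^3 + (21375/16)x^2 - (18009/16)x + 24537/64
each image's coordinates form column j of the matrix


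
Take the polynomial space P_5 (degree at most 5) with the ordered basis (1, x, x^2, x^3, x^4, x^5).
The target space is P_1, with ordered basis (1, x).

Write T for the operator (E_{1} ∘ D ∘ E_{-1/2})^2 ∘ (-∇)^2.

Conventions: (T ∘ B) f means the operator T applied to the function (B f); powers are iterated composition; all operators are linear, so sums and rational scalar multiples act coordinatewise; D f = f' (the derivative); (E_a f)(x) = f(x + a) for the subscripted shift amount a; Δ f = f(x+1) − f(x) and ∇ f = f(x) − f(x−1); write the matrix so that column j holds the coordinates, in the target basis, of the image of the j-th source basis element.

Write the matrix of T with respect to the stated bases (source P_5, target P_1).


the matrix is [[0, 0, 0, 0, 24, 0]; [0, 0, 0, 0, 0, 120]] (rows listed top to bottom)

image of 1: 0
image of x: 0
image of x^2: 0
image of x^3: 0
image of x^4: 24
image of x^5: 120x
each image's coordinates form column j of the matrix


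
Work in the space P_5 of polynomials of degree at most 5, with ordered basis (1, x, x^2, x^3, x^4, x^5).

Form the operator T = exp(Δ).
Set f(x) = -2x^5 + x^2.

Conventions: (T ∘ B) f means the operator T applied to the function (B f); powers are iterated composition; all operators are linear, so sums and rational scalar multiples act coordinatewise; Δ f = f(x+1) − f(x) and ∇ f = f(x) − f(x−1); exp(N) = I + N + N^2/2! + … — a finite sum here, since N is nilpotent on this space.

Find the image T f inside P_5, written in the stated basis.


g(x) = -2x^5 - 10x^4 - 40x^3 - 99x^2 - 148x - 102

order-1 term: -10x^4 - 20x^3 - 20x^2 - 8x - 1
order-2 term: -20x^3 - 60x^2 - 70x - 29
order-3 term: -20x^2 - 60x - 50
order-4 term: -10x - 20
order-5 term: -2
the series for exp(Δ) f terminates at order 5
exp(Δ) f = -2x^5 - 10x^4 - 40x^3 - 99x^2 - 148x - 102


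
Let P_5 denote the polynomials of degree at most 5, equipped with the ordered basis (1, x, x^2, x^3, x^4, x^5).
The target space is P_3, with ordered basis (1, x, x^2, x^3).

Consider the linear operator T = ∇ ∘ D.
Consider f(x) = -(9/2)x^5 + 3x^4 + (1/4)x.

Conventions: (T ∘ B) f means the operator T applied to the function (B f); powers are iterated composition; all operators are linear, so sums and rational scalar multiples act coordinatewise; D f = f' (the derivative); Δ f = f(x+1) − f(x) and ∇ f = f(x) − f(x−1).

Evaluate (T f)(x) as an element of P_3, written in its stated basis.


the image equals g(x) = -90x^3 + 171x^2 - 126x + 69/2

D f = -(45/2)x^4 + 12x^3 + 1/4
∇ D f = -90x^3 + 171x^2 - 126x + 69/2


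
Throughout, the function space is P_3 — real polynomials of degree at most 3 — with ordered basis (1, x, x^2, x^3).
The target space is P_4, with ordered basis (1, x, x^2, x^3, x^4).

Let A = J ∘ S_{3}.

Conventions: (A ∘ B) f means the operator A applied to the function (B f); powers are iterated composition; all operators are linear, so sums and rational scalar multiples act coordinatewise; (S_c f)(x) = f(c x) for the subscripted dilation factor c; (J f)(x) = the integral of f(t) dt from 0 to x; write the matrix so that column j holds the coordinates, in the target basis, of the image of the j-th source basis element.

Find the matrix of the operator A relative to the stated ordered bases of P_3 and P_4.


the matrix is [[0, 0, 0, 0]; [1, 0, 0, 0]; [0, 3/2, 0, 0]; [0, 0, 3, 0]; [0, 0, 0, 27/4]] (rows listed top to bottom)

image of 1: x
image of x: (3/2)x^2
image of x^2: 3x^3
image of x^3: (27/4)x^4
each image's coordinates form column j of the matrix


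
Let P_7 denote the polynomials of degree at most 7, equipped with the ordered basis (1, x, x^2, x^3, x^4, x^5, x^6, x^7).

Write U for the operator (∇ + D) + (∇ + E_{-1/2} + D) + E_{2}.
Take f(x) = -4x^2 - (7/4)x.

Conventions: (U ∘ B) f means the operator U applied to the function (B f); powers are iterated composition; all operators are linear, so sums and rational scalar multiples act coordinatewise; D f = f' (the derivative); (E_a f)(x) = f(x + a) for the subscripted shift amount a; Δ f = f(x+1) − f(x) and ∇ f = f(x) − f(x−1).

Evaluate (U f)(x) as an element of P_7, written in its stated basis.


the result is g(x) = -8x^2 - (95/2)x - 149/8

∇ f = -8x + 9/4
D f = -8x - 7/4
(∇ + D) f = -16x + 1/2
∇ f = -8x + 9/4
E_{-1/2} f = -4x^2 + (9/4)x - 1/8
D f = -8x - 7/4
(∇ + E_{-1/2} + D) f = -4x^2 - (55/4)x + 3/8
E_{2} f = -4x^2 - (71/4)x - 39/2
((∇ + D) + (∇ + E_{-1/2} + D) + E_{2}) f = -8x^2 - (95/2)x - 149/8


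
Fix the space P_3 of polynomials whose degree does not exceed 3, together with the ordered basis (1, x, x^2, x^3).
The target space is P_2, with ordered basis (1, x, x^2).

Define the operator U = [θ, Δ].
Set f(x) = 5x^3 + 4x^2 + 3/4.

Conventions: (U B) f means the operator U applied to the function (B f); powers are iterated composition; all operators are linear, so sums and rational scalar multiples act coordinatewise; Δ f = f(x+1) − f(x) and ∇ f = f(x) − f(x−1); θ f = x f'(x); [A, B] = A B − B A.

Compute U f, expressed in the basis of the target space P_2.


the result is g(x) = -15x^2 - 38x - 23

Δ f = 15x^2 + 23x + 9
θ Δ f = 30x^2 + 23x
θ f = 15x^3 + 8x^2
Δ θ f = 45x^2 + 61x + 23
[θ, Δ] f = -15x^2 - 38x - 23


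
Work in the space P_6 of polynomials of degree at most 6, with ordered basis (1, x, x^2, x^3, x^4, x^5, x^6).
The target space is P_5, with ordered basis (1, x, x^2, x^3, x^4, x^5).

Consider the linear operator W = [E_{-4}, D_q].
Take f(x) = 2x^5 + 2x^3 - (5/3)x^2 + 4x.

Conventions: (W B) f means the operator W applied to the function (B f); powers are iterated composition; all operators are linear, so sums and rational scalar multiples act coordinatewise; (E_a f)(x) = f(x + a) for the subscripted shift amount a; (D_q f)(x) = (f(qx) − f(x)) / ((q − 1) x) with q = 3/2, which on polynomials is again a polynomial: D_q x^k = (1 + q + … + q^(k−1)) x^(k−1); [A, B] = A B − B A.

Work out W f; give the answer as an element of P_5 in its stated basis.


D_q f = (211/8)x^4 + (19/2)x^2 - (25/6)x + 4
E_{-4} D_q f = (211/8)x^4 - 422x^3 + (5083/2)x^2 - (40993/6)x + 20774/3
E_{-4} f = 2x^5 - 40x^4 + 322x^3 - (3917/3)x^2 + (8020/3)x - 6656/3
D_q E_{-4} f = (211/8)x^4 - 325x^3 + (3059/2)x^2 - (19585/6)x + 8020/3
[E_{-4}, D_q] f = -97x^3 + 1012x^2 - 3568x + 12754/3

g(x) = -97x^3 + 1012x^2 - 3568x + 12754/3
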